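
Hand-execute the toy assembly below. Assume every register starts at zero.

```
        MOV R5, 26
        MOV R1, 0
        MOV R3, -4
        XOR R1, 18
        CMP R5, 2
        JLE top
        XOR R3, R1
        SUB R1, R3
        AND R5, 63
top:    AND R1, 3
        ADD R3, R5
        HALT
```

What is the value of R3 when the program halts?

R5=26
R1=0
R3=-4
R1=0^18=18
CMP R5, 2  (cmp 26,2)
JLE top: not taken
R3=(-4)^18=-18
R1=18-(-18)=36
R5=26&63=26
R1=36&3=0
R3=(-18)+26=8
halt.

8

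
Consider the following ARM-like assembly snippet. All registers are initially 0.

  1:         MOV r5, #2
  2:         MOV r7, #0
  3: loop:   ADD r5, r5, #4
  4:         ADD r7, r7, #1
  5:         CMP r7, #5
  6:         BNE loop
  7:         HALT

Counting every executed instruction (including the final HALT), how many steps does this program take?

23

r5=2
r7=0
r5=2+4=6
r7=0+1=1
CMP r7, #5  (cmp 1,5)
BNE loop: taken
r5=6+4=10
r7=1+1=2
CMP r7, #5  (cmp 2,5)
BNE loop: taken
r5=10+4=14
r7=2+1=3
CMP r7, #5  (cmp 3,5)
BNE loop: taken
r5=14+4=18
r7=3+1=4
CMP r7, #5  (cmp 4,5)
BNE loop: taken
r5=18+4=22
r7=4+1=5
CMP r7, #5  (cmp 5,5)
BNE loop: not taken
halt.
Total executed instructions: 23.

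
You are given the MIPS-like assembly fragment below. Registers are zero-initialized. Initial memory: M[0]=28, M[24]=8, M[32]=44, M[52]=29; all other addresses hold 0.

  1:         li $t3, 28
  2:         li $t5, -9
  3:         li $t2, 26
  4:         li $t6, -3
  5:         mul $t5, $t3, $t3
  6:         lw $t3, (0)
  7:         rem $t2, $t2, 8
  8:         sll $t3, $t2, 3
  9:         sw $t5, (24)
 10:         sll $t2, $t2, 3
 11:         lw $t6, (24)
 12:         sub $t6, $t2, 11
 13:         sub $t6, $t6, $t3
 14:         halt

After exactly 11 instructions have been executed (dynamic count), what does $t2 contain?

after li $t3, 28: $t3=28
after li $t5, -9: $t5=-9
after li $t2, 26: $t2=26
after li $t6, -3: $t6=-3
after mul $t5, $t3, $t3: $t5=28*28=784
after lw $t3, (0): $t3=M[0]=28
after rem $t2, $t2, 8: $t2=26%8=2
after sll $t3, $t2, 3: $t3=2<<3=16
sw $t5, (24) → M[24]=784
after sll $t2, $t2, 3: $t2=2<<3=16
after lw $t6, (24): $t6=M[24]=784
After step 11: $t2 = 16.

16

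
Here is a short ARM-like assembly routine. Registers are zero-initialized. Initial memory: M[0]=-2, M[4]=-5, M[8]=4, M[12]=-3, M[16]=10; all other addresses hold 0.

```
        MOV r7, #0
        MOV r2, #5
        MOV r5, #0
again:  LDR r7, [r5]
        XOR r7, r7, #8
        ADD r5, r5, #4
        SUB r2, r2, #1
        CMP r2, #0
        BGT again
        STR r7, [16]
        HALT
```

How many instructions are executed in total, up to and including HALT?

MOV r7, #0 → r7=0
MOV r2, #5 → r2=5
MOV r5, #0 → r5=0
LDR r7, [r5] → r7=M[0]=-2
XOR r7, r7, #8 → r7=(-2)^8=-10
ADD r5, r5, #4 → r5=0+4=4
SUB r2, r2, #1 → r2=5-1=4
CMP r2, #0  (cmp 4,0)
BGT again: taken
LDR r7, [r5] → r7=M[4]=-5
XOR r7, r7, #8 → r7=(-5)^8=-13
ADD r5, r5, #4 → r5=4+4=8
SUB r2, r2, #1 → r2=4-1=3
CMP r2, #0  (cmp 3,0)
BGT again: taken
LDR r7, [r5] → r7=M[8]=4
XOR r7, r7, #8 → r7=4^8=12
ADD r5, r5, #4 → r5=8+4=12
SUB r2, r2, #1 → r2=3-1=2
CMP r2, #0  (cmp 2,0)
BGT again: taken
LDR r7, [r5] → r7=M[12]=-3
XOR r7, r7, #8 → r7=(-3)^8=-11
ADD r5, r5, #4 → r5=12+4=16
SUB r2, r2, #1 → r2=2-1=1
CMP r2, #0  (cmp 1,0)
BGT again: taken
LDR r7, [r5] → r7=M[16]=10
XOR r7, r7, #8 → r7=10^8=2
ADD r5, r5, #4 → r5=16+4=20
SUB r2, r2, #1 → r2=1-1=0
CMP r2, #0  (cmp 0,0)
BGT again: not taken
STR r7, [16] → M[16]=2
halt.
Total executed instructions: 35.

35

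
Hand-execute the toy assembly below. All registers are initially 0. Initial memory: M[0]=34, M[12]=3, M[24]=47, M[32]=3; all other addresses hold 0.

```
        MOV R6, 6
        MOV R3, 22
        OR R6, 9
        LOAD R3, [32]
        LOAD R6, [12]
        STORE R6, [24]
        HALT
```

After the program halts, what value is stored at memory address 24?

after MOV R6, 6: R6=6
after MOV R3, 22: R3=22
after OR R6, 9: R6=6|9=15
after LOAD R3, [32]: R3=M[32]=3
after LOAD R6, [12]: R6=M[12]=3
STORE R6, [24] → M[24]=3
halt.

3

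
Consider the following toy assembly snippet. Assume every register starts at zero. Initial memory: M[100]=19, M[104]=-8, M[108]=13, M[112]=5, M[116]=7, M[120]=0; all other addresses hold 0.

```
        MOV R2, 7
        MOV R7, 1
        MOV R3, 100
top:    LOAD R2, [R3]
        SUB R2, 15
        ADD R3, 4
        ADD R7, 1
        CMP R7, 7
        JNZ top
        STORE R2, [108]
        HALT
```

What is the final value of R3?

124

R2=7
R7=1
R3=100
R2=M[100]=19
R2=19-15=4
R3=100+4=104
R7=1+1=2
CMP R7, 7  (cmp 2,7)
JNZ top: taken
R2=M[104]=-8
R2=(-8)-15=-23
R3=104+4=108
R7=2+1=3
CMP R7, 7  (cmp 3,7)
JNZ top: taken
R2=M[108]=13
R2=13-15=-2
R3=108+4=112
R7=3+1=4
CMP R7, 7  (cmp 4,7)
JNZ top: taken
R2=M[112]=5
R2=5-15=-10
R3=112+4=116
R7=4+1=5
CMP R7, 7  (cmp 5,7)
JNZ top: taken
R2=M[116]=7
R2=7-15=-8
R3=116+4=120
R7=5+1=6
CMP R7, 7  (cmp 6,7)
JNZ top: taken
R2=M[120]=0
R2=0-15=-15
R3=120+4=124
R7=6+1=7
CMP R7, 7  (cmp 7,7)
JNZ top: not taken
STORE R2, [108] → M[108]=-15
halt.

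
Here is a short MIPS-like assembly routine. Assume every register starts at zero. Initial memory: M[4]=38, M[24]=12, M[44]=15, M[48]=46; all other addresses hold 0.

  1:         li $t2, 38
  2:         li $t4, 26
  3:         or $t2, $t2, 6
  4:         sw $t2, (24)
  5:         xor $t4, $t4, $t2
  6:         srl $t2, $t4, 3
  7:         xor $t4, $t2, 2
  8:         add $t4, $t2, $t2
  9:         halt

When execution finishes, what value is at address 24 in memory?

$t2=38
$t4=26
$t2=38|6=38
sw $t2, (24) → M[24]=38
$t4=26^38=60
$t2=60>>3=7
$t4=7^2=5
$t4=7+7=14
halt.

38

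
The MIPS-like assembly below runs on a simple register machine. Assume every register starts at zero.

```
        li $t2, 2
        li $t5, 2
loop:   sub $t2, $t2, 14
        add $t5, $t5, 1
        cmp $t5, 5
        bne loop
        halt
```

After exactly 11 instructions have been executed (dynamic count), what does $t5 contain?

li $t2, 2 → $t2=2
li $t5, 2 → $t5=2
sub $t2, $t2, 14 → $t2=2-14=-12
add $t5, $t5, 1 → $t5=2+1=3
cmp $t5, 5  (cmp 3,5)
bne loop: taken
sub $t2, $t2, 14 → $t2=(-12)-14=-26
add $t5, $t5, 1 → $t5=3+1=4
cmp $t5, 5  (cmp 4,5)
bne loop: taken
sub $t2, $t2, 14 → $t2=(-26)-14=-40
After step 11: $t5 = 4.

4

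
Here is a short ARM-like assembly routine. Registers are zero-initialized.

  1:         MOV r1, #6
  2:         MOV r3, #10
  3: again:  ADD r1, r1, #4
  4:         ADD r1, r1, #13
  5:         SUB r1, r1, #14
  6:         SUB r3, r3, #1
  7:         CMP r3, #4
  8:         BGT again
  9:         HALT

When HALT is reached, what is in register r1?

MOV r1, #6 → r1=6
MOV r3, #10 → r3=10
ADD r1, r1, #4 → r1=6+4=10
ADD r1, r1, #13 → r1=10+13=23
SUB r1, r1, #14 → r1=23-14=9
SUB r3, r3, #1 → r3=10-1=9
CMP r3, #4  (cmp 9,4)
BGT again: taken
ADD r1, r1, #4 → r1=9+4=13
ADD r1, r1, #13 → r1=13+13=26
SUB r1, r1, #14 → r1=26-14=12
SUB r3, r3, #1 → r3=9-1=8
CMP r3, #4  (cmp 8,4)
BGT again: taken
ADD r1, r1, #4 → r1=12+4=16
ADD r1, r1, #13 → r1=16+13=29
SUB r1, r1, #14 → r1=29-14=15
SUB r3, r3, #1 → r3=8-1=7
CMP r3, #4  (cmp 7,4)
BGT again: taken
ADD r1, r1, #4 → r1=15+4=19
ADD r1, r1, #13 → r1=19+13=32
SUB r1, r1, #14 → r1=32-14=18
SUB r3, r3, #1 → r3=7-1=6
CMP r3, #4  (cmp 6,4)
BGT again: taken
ADD r1, r1, #4 → r1=18+4=22
ADD r1, r1, #13 → r1=22+13=35
SUB r1, r1, #14 → r1=35-14=21
SUB r3, r3, #1 → r3=6-1=5
CMP r3, #4  (cmp 5,4)
BGT again: taken
ADD r1, r1, #4 → r1=21+4=25
ADD r1, r1, #13 → r1=25+13=38
SUB r1, r1, #14 → r1=38-14=24
SUB r3, r3, #1 → r3=5-1=4
CMP r3, #4  (cmp 4,4)
BGT again: not taken
halt.

24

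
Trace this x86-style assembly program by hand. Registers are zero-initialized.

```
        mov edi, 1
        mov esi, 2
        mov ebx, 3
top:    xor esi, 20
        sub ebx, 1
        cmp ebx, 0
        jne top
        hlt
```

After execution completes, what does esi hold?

22

edi=1
esi=2
ebx=3
esi=2^20=22
ebx=3-1=2
cmp ebx, 0  (cmp 2,0)
jne top: taken
esi=22^20=2
ebx=2-1=1
cmp ebx, 0  (cmp 1,0)
jne top: taken
esi=2^20=22
ebx=1-1=0
cmp ebx, 0  (cmp 0,0)
jne top: not taken
halt.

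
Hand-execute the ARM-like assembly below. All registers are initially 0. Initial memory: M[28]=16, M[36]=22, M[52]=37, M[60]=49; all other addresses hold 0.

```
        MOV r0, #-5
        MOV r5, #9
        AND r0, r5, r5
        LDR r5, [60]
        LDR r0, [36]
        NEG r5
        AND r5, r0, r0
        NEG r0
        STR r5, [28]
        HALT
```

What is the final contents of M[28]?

22

MOV r0, #-5 → r0=-5
MOV r5, #9 → r5=9
AND r0, r5, r5 → r0=9&9=9
LDR r5, [60] → r5=M[60]=49
LDR r0, [36] → r0=M[36]=22
NEG r5 → r5=-(49)=-49
AND r5, r0, r0 → r5=22&22=22
NEG r0 → r0=-(22)=-22
STR r5, [28] → M[28]=22
halt.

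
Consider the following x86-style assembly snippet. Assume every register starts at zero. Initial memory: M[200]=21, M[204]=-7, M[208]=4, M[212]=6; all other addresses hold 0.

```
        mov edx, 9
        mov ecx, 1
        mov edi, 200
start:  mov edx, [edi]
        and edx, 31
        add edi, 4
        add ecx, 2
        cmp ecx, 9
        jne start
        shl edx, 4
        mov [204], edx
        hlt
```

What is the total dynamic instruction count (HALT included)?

after mov edx, 9: edx=9
after mov ecx, 1: ecx=1
after mov edi, 200: edi=200
after mov edx, [edi]: edx=M[200]=21
after and edx, 31: edx=21&31=21
after add edi, 4: edi=200+4=204
after add ecx, 2: ecx=1+2=3
cmp ecx, 9  (cmp 3,9)
jne start: taken
after mov edx, [edi]: edx=M[204]=-7
after and edx, 31: edx=(-7)&31=25
after add edi, 4: edi=204+4=208
after add ecx, 2: ecx=3+2=5
cmp ecx, 9  (cmp 5,9)
jne start: taken
after mov edx, [edi]: edx=M[208]=4
after and edx, 31: edx=4&31=4
after add edi, 4: edi=208+4=212
after add ecx, 2: ecx=5+2=7
cmp ecx, 9  (cmp 7,9)
jne start: taken
after mov edx, [edi]: edx=M[212]=6
after and edx, 31: edx=6&31=6
after add edi, 4: edi=212+4=216
after add ecx, 2: ecx=7+2=9
cmp ecx, 9  (cmp 9,9)
jne start: not taken
after shl edx, 4: edx=6<<4=96
mov [204], edx → M[204]=96
halt.
Total executed instructions: 30.

30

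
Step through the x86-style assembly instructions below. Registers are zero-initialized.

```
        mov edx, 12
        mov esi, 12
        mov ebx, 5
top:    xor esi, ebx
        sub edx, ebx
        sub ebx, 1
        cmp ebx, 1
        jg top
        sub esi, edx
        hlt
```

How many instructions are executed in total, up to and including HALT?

mov edx, 12 → edx=12
mov esi, 12 → esi=12
mov ebx, 5 → ebx=5
xor esi, ebx → esi=12^5=9
sub edx, ebx → edx=12-5=7
sub ebx, 1 → ebx=5-1=4
cmp ebx, 1  (cmp 4,1)
jg top: taken
xor esi, ebx → esi=9^4=13
sub edx, ebx → edx=7-4=3
sub ebx, 1 → ebx=4-1=3
cmp ebx, 1  (cmp 3,1)
jg top: taken
xor esi, ebx → esi=13^3=14
sub edx, ebx → edx=3-3=0
sub ebx, 1 → ebx=3-1=2
cmp ebx, 1  (cmp 2,1)
jg top: taken
xor esi, ebx → esi=14^2=12
sub edx, ebx → edx=0-2=-2
sub ebx, 1 → ebx=2-1=1
cmp ebx, 1  (cmp 1,1)
jg top: not taken
sub esi, edx → esi=12-(-2)=14
halt.
Total executed instructions: 25.

25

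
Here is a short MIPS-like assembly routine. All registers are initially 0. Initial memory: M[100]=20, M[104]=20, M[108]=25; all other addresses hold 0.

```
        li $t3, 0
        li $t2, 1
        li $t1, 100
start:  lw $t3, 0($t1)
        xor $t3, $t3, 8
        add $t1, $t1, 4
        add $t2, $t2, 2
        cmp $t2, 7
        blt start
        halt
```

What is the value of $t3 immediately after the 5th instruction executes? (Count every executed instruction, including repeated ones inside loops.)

after li $t3, 0: $t3=0
after li $t2, 1: $t2=1
after li $t1, 100: $t1=100
after lw $t3, 0($t1): $t3=M[100]=20
after xor $t3, $t3, 8: $t3=20^8=28
After step 5: $t3 = 28.

28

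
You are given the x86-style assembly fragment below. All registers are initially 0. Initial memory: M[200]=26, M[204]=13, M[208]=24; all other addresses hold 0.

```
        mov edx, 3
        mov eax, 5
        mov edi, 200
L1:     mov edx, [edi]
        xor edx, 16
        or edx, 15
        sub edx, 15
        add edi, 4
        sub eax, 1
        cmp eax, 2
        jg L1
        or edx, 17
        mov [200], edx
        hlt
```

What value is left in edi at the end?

212

mov edx, 3 → edx=3
mov eax, 5 → eax=5
mov edi, 200 → edi=200
mov edx, [edi] → edx=M[200]=26
xor edx, 16 → edx=26^16=10
or edx, 15 → edx=10|15=15
sub edx, 15 → edx=15-15=0
add edi, 4 → edi=200+4=204
sub eax, 1 → eax=5-1=4
cmp eax, 2  (cmp 4,2)
jg L1: taken
mov edx, [edi] → edx=M[204]=13
xor edx, 16 → edx=13^16=29
or edx, 15 → edx=29|15=31
sub edx, 15 → edx=31-15=16
add edi, 4 → edi=204+4=208
sub eax, 1 → eax=4-1=3
cmp eax, 2  (cmp 3,2)
jg L1: taken
mov edx, [edi] → edx=M[208]=24
xor edx, 16 → edx=24^16=8
or edx, 15 → edx=8|15=15
sub edx, 15 → edx=15-15=0
add edi, 4 → edi=208+4=212
sub eax, 1 → eax=3-1=2
cmp eax, 2  (cmp 2,2)
jg L1: not taken
or edx, 17 → edx=0|17=17
mov [200], edx → M[200]=17
halt.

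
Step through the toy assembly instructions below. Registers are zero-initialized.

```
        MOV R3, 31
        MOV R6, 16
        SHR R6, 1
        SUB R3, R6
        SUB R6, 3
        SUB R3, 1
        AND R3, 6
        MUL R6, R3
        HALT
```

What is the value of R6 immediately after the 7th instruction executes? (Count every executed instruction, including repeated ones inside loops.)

after MOV R3, 31: R3=31
after MOV R6, 16: R6=16
after SHR R6, 1: R6=16>>1=8
after SUB R3, R6: R3=31-8=23
after SUB R6, 3: R6=8-3=5
after SUB R3, 1: R3=23-1=22
after AND R3, 6: R3=22&6=6
After step 7: R6 = 5.

5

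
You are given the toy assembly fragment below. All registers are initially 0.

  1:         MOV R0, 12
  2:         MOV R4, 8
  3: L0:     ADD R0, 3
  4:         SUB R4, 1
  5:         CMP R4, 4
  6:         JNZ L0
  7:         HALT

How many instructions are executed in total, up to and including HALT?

19

after MOV R0, 12: R0=12
after MOV R4, 8: R4=8
after ADD R0, 3: R0=12+3=15
after SUB R4, 1: R4=8-1=7
CMP R4, 4  (cmp 7,4)
JNZ L0: taken
after ADD R0, 3: R0=15+3=18
after SUB R4, 1: R4=7-1=6
CMP R4, 4  (cmp 6,4)
JNZ L0: taken
after ADD R0, 3: R0=18+3=21
after SUB R4, 1: R4=6-1=5
CMP R4, 4  (cmp 5,4)
JNZ L0: taken
after ADD R0, 3: R0=21+3=24
after SUB R4, 1: R4=5-1=4
CMP R4, 4  (cmp 4,4)
JNZ L0: not taken
halt.
Total executed instructions: 19.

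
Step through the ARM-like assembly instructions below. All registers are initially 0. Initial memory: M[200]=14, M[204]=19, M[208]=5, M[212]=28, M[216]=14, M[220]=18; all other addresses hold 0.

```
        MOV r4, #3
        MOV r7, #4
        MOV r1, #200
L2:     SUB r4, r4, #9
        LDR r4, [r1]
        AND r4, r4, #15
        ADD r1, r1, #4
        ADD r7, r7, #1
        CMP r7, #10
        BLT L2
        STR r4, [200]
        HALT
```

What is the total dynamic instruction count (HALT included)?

47

r4=3
r7=4
r1=200
r4=3-9=-6
r4=M[200]=14
r4=14&15=14
r1=200+4=204
r7=4+1=5
CMP r7, #10  (cmp 5,10)
BLT L2: taken
r4=14-9=5
r4=M[204]=19
r4=19&15=3
r1=204+4=208
r7=5+1=6
CMP r7, #10  (cmp 6,10)
BLT L2: taken
r4=3-9=-6
r4=M[208]=5
r4=5&15=5
r1=208+4=212
r7=6+1=7
CMP r7, #10  (cmp 7,10)
BLT L2: taken
r4=5-9=-4
r4=M[212]=28
r4=28&15=12
r1=212+4=216
r7=7+1=8
CMP r7, #10  (cmp 8,10)
BLT L2: taken
r4=12-9=3
r4=M[216]=14
r4=14&15=14
r1=216+4=220
r7=8+1=9
CMP r7, #10  (cmp 9,10)
BLT L2: taken
r4=14-9=5
r4=M[220]=18
r4=18&15=2
r1=220+4=224
r7=9+1=10
CMP r7, #10  (cmp 10,10)
BLT L2: not taken
STR r4, [200] → M[200]=2
halt.
Total executed instructions: 47.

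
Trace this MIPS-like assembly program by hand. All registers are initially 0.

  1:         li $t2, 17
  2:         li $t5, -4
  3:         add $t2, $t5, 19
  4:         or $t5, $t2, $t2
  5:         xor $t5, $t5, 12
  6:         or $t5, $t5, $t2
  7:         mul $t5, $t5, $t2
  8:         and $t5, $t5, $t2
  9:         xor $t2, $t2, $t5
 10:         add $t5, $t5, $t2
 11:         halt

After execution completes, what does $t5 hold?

li $t2, 17 → $t2=17
li $t5, -4 → $t5=-4
add $t2, $t5, 19 → $t2=(-4)+19=15
or $t5, $t2, $t2 → $t5=15|15=15
xor $t5, $t5, 12 → $t5=15^12=3
or $t5, $t5, $t2 → $t5=3|15=15
mul $t5, $t5, $t2 → $t5=15*15=225
and $t5, $t5, $t2 → $t5=225&15=1
xor $t2, $t2, $t5 → $t2=15^1=14
add $t5, $t5, $t2 → $t5=1+14=15
halt.

15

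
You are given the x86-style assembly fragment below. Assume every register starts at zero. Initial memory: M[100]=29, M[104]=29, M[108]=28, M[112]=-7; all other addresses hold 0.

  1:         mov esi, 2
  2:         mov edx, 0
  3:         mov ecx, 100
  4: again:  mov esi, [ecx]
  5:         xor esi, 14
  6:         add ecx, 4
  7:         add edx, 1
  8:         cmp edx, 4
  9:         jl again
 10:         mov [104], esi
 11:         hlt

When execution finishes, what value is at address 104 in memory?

mov esi, 2 → esi=2
mov edx, 0 → edx=0
mov ecx, 100 → ecx=100
mov esi, [ecx] → esi=M[100]=29
xor esi, 14 → esi=29^14=19
add ecx, 4 → ecx=100+4=104
add edx, 1 → edx=0+1=1
cmp edx, 4  (cmp 1,4)
jl again: taken
mov esi, [ecx] → esi=M[104]=29
xor esi, 14 → esi=29^14=19
add ecx, 4 → ecx=104+4=108
add edx, 1 → edx=1+1=2
cmp edx, 4  (cmp 2,4)
jl again: taken
mov esi, [ecx] → esi=M[108]=28
xor esi, 14 → esi=28^14=18
add ecx, 4 → ecx=108+4=112
add edx, 1 → edx=2+1=3
cmp edx, 4  (cmp 3,4)
jl again: taken
mov esi, [ecx] → esi=M[112]=-7
xor esi, 14 → esi=(-7)^14=-9
add ecx, 4 → ecx=112+4=116
add edx, 1 → edx=3+1=4
cmp edx, 4  (cmp 4,4)
jl again: not taken
mov [104], esi → M[104]=-9
halt.

-9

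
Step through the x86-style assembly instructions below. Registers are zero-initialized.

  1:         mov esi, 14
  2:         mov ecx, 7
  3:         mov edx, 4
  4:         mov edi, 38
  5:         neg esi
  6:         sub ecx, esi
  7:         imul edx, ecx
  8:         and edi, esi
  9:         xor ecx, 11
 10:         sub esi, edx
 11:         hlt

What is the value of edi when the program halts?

34

after mov esi, 14: esi=14
after mov ecx, 7: ecx=7
after mov edx, 4: edx=4
after mov edi, 38: edi=38
after neg esi: esi=-(14)=-14
after sub ecx, esi: ecx=7-(-14)=21
after imul edx, ecx: edx=4*21=84
after and edi, esi: edi=38&(-14)=34
after xor ecx, 11: ecx=21^11=30
after sub esi, edx: esi=(-14)-84=-98
halt.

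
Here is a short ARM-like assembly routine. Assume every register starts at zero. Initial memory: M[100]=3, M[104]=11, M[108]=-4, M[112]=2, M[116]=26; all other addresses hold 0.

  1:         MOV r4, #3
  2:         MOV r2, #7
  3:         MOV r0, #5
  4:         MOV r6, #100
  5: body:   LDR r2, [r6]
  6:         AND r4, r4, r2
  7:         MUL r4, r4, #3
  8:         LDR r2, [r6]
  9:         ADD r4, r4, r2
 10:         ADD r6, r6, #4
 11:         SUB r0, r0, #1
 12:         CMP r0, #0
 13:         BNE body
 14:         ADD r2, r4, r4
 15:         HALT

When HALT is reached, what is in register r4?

after MOV r4, #3: r4=3
after MOV r2, #7: r2=7
after MOV r0, #5: r0=5
after MOV r6, #100: r6=100
after LDR r2, [r6]: r2=M[100]=3
after AND r4, r4, r2: r4=3&3=3
after MUL r4, r4, #3: r4=3*3=9
after LDR r2, [r6]: r2=M[100]=3
after ADD r4, r4, r2: r4=9+3=12
after ADD r6, r6, #4: r6=100+4=104
after SUB r0, r0, #1: r0=5-1=4
CMP r0, #0  (cmp 4,0)
BNE body: taken
after LDR r2, [r6]: r2=M[104]=11
after AND r4, r4, r2: r4=12&11=8
after MUL r4, r4, #3: r4=8*3=24
after LDR r2, [r6]: r2=M[104]=11
after ADD r4, r4, r2: r4=24+11=35
after ADD r6, r6, #4: r6=104+4=108
after SUB r0, r0, #1: r0=4-1=3
CMP r0, #0  (cmp 3,0)
BNE body: taken
after LDR r2, [r6]: r2=M[108]=-4
after AND r4, r4, r2: r4=35&(-4)=32
after MUL r4, r4, #3: r4=32*3=96
after LDR r2, [r6]: r2=M[108]=-4
after ADD r4, r4, r2: r4=96+(-4)=92
after ADD r6, r6, #4: r6=108+4=112
after SUB r0, r0, #1: r0=3-1=2
CMP r0, #0  (cmp 2,0)
BNE body: taken
after LDR r2, [r6]: r2=M[112]=2
after AND r4, r4, r2: r4=92&2=0
after MUL r4, r4, #3: r4=0*3=0
after LDR r2, [r6]: r2=M[112]=2
after ADD r4, r4, r2: r4=0+2=2
after ADD r6, r6, #4: r6=112+4=116
after SUB r0, r0, #1: r0=2-1=1
CMP r0, #0  (cmp 1,0)
BNE body: taken
after LDR r2, [r6]: r2=M[116]=26
after AND r4, r4, r2: r4=2&26=2
after MUL r4, r4, #3: r4=2*3=6
after LDR r2, [r6]: r2=M[116]=26
after ADD r4, r4, r2: r4=6+26=32
after ADD r6, r6, #4: r6=116+4=120
after SUB r0, r0, #1: r0=1-1=0
CMP r0, #0  (cmp 0,0)
BNE body: not taken
after ADD r2, r4, r4: r2=32+32=64
halt.

32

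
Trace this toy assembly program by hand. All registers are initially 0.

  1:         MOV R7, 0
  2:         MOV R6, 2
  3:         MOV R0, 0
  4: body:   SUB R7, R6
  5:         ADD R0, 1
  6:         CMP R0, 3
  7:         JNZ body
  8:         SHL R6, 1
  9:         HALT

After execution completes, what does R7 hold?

-6

MOV R7, 0 → R7=0
MOV R6, 2 → R6=2
MOV R0, 0 → R0=0
SUB R7, R6 → R7=0-2=-2
ADD R0, 1 → R0=0+1=1
CMP R0, 3  (cmp 1,3)
JNZ body: taken
SUB R7, R6 → R7=(-2)-2=-4
ADD R0, 1 → R0=1+1=2
CMP R0, 3  (cmp 2,3)
JNZ body: taken
SUB R7, R6 → R7=(-4)-2=-6
ADD R0, 1 → R0=2+1=3
CMP R0, 3  (cmp 3,3)
JNZ body: not taken
SHL R6, 1 → R6=2<<1=4
halt.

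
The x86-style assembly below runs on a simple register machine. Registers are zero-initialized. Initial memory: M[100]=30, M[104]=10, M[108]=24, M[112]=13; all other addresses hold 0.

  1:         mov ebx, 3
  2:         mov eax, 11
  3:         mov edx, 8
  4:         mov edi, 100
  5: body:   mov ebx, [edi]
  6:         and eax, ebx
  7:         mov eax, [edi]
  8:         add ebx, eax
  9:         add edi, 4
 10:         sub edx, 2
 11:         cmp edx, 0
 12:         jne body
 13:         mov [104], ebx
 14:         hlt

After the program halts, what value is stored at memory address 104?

26

mov ebx, 3 → ebx=3
mov eax, 11 → eax=11
mov edx, 8 → edx=8
mov edi, 100 → edi=100
mov ebx, [edi] → ebx=M[100]=30
and eax, ebx → eax=11&30=10
mov eax, [edi] → eax=M[100]=30
add ebx, eax → ebx=30+30=60
add edi, 4 → edi=100+4=104
sub edx, 2 → edx=8-2=6
cmp edx, 0  (cmp 6,0)
jne body: taken
mov ebx, [edi] → ebx=M[104]=10
and eax, ebx → eax=30&10=10
mov eax, [edi] → eax=M[104]=10
add ebx, eax → ebx=10+10=20
add edi, 4 → edi=104+4=108
sub edx, 2 → edx=6-2=4
cmp edx, 0  (cmp 4,0)
jne body: taken
mov ebx, [edi] → ebx=M[108]=24
and eax, ebx → eax=10&24=8
mov eax, [edi] → eax=M[108]=24
add ebx, eax → ebx=24+24=48
add edi, 4 → edi=108+4=112
sub edx, 2 → edx=4-2=2
cmp edx, 0  (cmp 2,0)
jne body: taken
mov ebx, [edi] → ebx=M[112]=13
and eax, ebx → eax=24&13=8
mov eax, [edi] → eax=M[112]=13
add ebx, eax → ebx=13+13=26
add edi, 4 → edi=112+4=116
sub edx, 2 → edx=2-2=0
cmp edx, 0  (cmp 0,0)
jne body: not taken
mov [104], ebx → M[104]=26
halt.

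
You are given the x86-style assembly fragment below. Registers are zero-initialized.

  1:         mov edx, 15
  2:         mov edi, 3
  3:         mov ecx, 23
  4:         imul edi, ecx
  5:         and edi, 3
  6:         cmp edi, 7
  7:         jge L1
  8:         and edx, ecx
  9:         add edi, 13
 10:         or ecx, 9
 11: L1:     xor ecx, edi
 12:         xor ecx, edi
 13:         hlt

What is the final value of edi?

mov edx, 15 → edx=15
mov edi, 3 → edi=3
mov ecx, 23 → ecx=23
imul edi, ecx → edi=3*23=69
and edi, 3 → edi=69&3=1
cmp edi, 7  (cmp 1,7)
jge L1: not taken
and edx, ecx → edx=15&23=7
add edi, 13 → edi=1+13=14
or ecx, 9 → ecx=23|9=31
xor ecx, edi → ecx=31^14=17
xor ecx, edi → ecx=17^14=31
halt.

14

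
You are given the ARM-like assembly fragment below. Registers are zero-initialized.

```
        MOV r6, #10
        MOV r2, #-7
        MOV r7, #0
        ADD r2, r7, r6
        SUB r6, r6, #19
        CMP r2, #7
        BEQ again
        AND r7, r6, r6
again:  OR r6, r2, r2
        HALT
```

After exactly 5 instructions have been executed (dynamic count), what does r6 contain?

-9

r6=10
r2=-7
r7=0
r2=0+10=10
r6=10-19=-9
After step 5: r6 = -9.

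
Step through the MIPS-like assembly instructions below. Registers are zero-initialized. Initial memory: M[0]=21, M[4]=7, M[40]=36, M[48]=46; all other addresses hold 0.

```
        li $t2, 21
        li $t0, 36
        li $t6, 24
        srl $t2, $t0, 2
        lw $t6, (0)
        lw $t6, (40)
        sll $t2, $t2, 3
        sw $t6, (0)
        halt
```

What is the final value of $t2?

72

li $t2, 21 → $t2=21
li $t0, 36 → $t0=36
li $t6, 24 → $t6=24
srl $t2, $t0, 2 → $t2=36>>2=9
lw $t6, (0) → $t6=M[0]=21
lw $t6, (40) → $t6=M[40]=36
sll $t2, $t2, 3 → $t2=9<<3=72
sw $t6, (0) → M[0]=36
halt.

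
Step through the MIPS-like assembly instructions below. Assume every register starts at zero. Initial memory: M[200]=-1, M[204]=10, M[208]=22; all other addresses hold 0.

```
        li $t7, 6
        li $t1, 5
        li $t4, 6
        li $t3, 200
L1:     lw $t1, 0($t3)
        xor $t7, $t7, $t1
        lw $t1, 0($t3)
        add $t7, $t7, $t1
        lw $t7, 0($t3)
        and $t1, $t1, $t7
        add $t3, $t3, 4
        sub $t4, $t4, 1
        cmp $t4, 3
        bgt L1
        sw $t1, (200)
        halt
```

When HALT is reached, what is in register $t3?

212

$t7=6
$t1=5
$t4=6
$t3=200
$t1=M[200]=-1
$t7=6^(-1)=-7
$t1=M[200]=-1
$t7=(-7)+(-1)=-8
$t7=M[200]=-1
$t1=(-1)&(-1)=-1
$t3=200+4=204
$t4=6-1=5
cmp $t4, 3  (cmp 5,3)
bgt L1: taken
$t1=M[204]=10
$t7=(-1)^10=-11
$t1=M[204]=10
$t7=(-11)+10=-1
$t7=M[204]=10
$t1=10&10=10
$t3=204+4=208
$t4=5-1=4
cmp $t4, 3  (cmp 4,3)
bgt L1: taken
$t1=M[208]=22
$t7=10^22=28
$t1=M[208]=22
$t7=28+22=50
$t7=M[208]=22
$t1=22&22=22
$t3=208+4=212
$t4=4-1=3
cmp $t4, 3  (cmp 3,3)
bgt L1: not taken
sw $t1, (200) → M[200]=22
halt.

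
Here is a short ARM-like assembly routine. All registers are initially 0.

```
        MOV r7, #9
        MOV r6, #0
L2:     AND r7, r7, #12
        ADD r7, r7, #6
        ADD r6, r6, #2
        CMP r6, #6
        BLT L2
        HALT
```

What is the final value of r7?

r7=9
r6=0
r7=9&12=8
r7=8+6=14
r6=0+2=2
CMP r6, #6  (cmp 2,6)
BLT L2: taken
r7=14&12=12
r7=12+6=18
r6=2+2=4
CMP r6, #6  (cmp 4,6)
BLT L2: taken
r7=18&12=0
r7=0+6=6
r6=4+2=6
CMP r6, #6  (cmp 6,6)
BLT L2: not taken
halt.

6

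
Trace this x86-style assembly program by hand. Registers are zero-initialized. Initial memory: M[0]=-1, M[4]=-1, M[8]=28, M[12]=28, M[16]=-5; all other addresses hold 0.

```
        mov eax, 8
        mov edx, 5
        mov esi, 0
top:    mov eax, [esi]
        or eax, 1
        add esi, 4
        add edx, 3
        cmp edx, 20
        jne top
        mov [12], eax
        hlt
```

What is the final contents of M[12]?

mov eax, 8 → eax=8
mov edx, 5 → edx=5
mov esi, 0 → esi=0
mov eax, [esi] → eax=M[0]=-1
or eax, 1 → eax=(-1)|1=-1
add esi, 4 → esi=0+4=4
add edx, 3 → edx=5+3=8
cmp edx, 20  (cmp 8,20)
jne top: taken
mov eax, [esi] → eax=M[4]=-1
or eax, 1 → eax=(-1)|1=-1
add esi, 4 → esi=4+4=8
add edx, 3 → edx=8+3=11
cmp edx, 20  (cmp 11,20)
jne top: taken
mov eax, [esi] → eax=M[8]=28
or eax, 1 → eax=28|1=29
add esi, 4 → esi=8+4=12
add edx, 3 → edx=11+3=14
cmp edx, 20  (cmp 14,20)
jne top: taken
mov eax, [esi] → eax=M[12]=28
or eax, 1 → eax=28|1=29
add esi, 4 → esi=12+4=16
add edx, 3 → edx=14+3=17
cmp edx, 20  (cmp 17,20)
jne top: taken
mov eax, [esi] → eax=M[16]=-5
or eax, 1 → eax=(-5)|1=-5
add esi, 4 → esi=16+4=20
add edx, 3 → edx=17+3=20
cmp edx, 20  (cmp 20,20)
jne top: not taken
mov [12], eax → M[12]=-5
halt.

-5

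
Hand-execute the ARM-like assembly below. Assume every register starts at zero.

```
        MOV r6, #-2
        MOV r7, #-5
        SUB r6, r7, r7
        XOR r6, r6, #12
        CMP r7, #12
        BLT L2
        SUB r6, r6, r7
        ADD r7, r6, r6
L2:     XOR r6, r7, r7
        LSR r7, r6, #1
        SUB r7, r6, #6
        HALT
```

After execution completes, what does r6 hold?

0

r6=-2
r7=-5
r6=(-5)-(-5)=0
r6=0^12=12
CMP r7, #12  (cmp -5,12)
BLT L2: taken
r6=(-5)^(-5)=0
r7=0>>1=0
r7=0-6=-6
halt.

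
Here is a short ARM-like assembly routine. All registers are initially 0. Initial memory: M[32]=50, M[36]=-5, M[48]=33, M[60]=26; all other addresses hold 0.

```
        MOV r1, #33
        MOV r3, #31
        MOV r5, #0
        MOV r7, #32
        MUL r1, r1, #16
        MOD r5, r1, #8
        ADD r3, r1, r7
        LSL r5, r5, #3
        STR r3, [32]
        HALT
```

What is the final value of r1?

r1=33
r3=31
r5=0
r7=32
r1=33*16=528
r5=528%8=0
r3=528+32=560
r5=0<<3=0
STR r3, [32] → M[32]=560
halt.

528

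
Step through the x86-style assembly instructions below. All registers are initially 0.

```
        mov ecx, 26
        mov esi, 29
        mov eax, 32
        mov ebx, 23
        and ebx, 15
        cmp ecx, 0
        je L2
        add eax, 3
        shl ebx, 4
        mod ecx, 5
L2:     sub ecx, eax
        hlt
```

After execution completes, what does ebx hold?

112

mov ecx, 26 → ecx=26
mov esi, 29 → esi=29
mov eax, 32 → eax=32
mov ebx, 23 → ebx=23
and ebx, 15 → ebx=23&15=7
cmp ecx, 0  (cmp 26,0)
je L2: not taken
add eax, 3 → eax=32+3=35
shl ebx, 4 → ebx=7<<4=112
mod ecx, 5 → ecx=26%5=1
sub ecx, eax → ecx=1-35=-34
halt.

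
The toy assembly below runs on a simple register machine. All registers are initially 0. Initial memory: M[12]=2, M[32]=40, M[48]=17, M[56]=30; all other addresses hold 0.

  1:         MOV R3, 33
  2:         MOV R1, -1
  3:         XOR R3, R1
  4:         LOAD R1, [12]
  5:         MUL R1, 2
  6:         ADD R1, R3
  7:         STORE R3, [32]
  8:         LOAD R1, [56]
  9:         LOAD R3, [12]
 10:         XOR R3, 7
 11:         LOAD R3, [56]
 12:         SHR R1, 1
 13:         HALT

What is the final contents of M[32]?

-34

after MOV R3, 33: R3=33
after MOV R1, -1: R1=-1
after XOR R3, R1: R3=33^(-1)=-34
after LOAD R1, [12]: R1=M[12]=2
after MUL R1, 2: R1=2*2=4
after ADD R1, R3: R1=4+(-34)=-30
STORE R3, [32] → M[32]=-34
after LOAD R1, [56]: R1=M[56]=30
after LOAD R3, [12]: R3=M[12]=2
after XOR R3, 7: R3=2^7=5
after LOAD R3, [56]: R3=M[56]=30
after SHR R1, 1: R1=30>>1=15
halt.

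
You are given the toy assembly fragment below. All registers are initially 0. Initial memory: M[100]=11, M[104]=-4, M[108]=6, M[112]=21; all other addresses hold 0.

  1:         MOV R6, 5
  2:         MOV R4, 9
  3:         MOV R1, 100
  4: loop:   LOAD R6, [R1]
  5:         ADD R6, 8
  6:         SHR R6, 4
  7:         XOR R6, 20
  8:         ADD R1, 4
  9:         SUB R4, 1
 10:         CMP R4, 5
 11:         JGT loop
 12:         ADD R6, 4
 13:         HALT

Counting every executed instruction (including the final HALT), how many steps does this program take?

37

after MOV R6, 5: R6=5
after MOV R4, 9: R4=9
after MOV R1, 100: R1=100
after LOAD R6, [R1]: R6=M[100]=11
after ADD R6, 8: R6=11+8=19
after SHR R6, 4: R6=19>>4=1
after XOR R6, 20: R6=1^20=21
after ADD R1, 4: R1=100+4=104
after SUB R4, 1: R4=9-1=8
CMP R4, 5  (cmp 8,5)
JGT loop: taken
after LOAD R6, [R1]: R6=M[104]=-4
after ADD R6, 8: R6=(-4)+8=4
after SHR R6, 4: R6=4>>4=0
after XOR R6, 20: R6=0^20=20
after ADD R1, 4: R1=104+4=108
after SUB R4, 1: R4=8-1=7
CMP R4, 5  (cmp 7,5)
JGT loop: taken
after LOAD R6, [R1]: R6=M[108]=6
after ADD R6, 8: R6=6+8=14
after SHR R6, 4: R6=14>>4=0
after XOR R6, 20: R6=0^20=20
after ADD R1, 4: R1=108+4=112
after SUB R4, 1: R4=7-1=6
CMP R4, 5  (cmp 6,5)
JGT loop: taken
after LOAD R6, [R1]: R6=M[112]=21
after ADD R6, 8: R6=21+8=29
after SHR R6, 4: R6=29>>4=1
after XOR R6, 20: R6=1^20=21
after ADD R1, 4: R1=112+4=116
after SUB R4, 1: R4=6-1=5
CMP R4, 5  (cmp 5,5)
JGT loop: not taken
after ADD R6, 4: R6=21+4=25
halt.
Total executed instructions: 37.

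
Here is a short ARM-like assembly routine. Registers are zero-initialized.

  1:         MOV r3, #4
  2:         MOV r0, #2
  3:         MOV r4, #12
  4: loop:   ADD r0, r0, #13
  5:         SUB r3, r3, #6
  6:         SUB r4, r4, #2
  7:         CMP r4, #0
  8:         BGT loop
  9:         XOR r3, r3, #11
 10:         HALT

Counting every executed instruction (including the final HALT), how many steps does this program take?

r3=4
r0=2
r4=12
r0=2+13=15
r3=4-6=-2
r4=12-2=10
CMP r4, #0  (cmp 10,0)
BGT loop: taken
r0=15+13=28
r3=(-2)-6=-8
r4=10-2=8
CMP r4, #0  (cmp 8,0)
BGT loop: taken
r0=28+13=41
r3=(-8)-6=-14
r4=8-2=6
CMP r4, #0  (cmp 6,0)
BGT loop: taken
r0=41+13=54
r3=(-14)-6=-20
r4=6-2=4
CMP r4, #0  (cmp 4,0)
BGT loop: taken
r0=54+13=67
r3=(-20)-6=-26
r4=4-2=2
CMP r4, #0  (cmp 2,0)
BGT loop: taken
r0=67+13=80
r3=(-26)-6=-32
r4=2-2=0
CMP r4, #0  (cmp 0,0)
BGT loop: not taken
r3=(-32)^11=-21
halt.
Total executed instructions: 35.

35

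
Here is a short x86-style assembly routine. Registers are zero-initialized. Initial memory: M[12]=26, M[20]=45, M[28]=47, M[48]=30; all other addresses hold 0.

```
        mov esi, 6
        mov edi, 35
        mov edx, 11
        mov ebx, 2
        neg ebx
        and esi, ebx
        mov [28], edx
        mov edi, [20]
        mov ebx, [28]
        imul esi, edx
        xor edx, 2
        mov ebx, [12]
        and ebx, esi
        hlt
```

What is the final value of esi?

66

after mov esi, 6: esi=6
after mov edi, 35: edi=35
after mov edx, 11: edx=11
after mov ebx, 2: ebx=2
after neg ebx: ebx=-(2)=-2
after and esi, ebx: esi=6&(-2)=6
mov [28], edx → M[28]=11
after mov edi, [20]: edi=M[20]=45
after mov ebx, [28]: ebx=M[28]=11
after imul esi, edx: esi=6*11=66
after xor edx, 2: edx=11^2=9
after mov ebx, [12]: ebx=M[12]=26
after and ebx, esi: ebx=26&66=2
halt.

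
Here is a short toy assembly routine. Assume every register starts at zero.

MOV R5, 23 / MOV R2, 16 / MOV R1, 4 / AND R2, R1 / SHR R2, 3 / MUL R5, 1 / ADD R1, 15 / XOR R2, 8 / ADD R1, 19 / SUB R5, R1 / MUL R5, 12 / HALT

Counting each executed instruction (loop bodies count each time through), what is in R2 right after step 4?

R5=23
R2=16
R1=4
R2=16&4=0
After step 4: R2 = 0.

0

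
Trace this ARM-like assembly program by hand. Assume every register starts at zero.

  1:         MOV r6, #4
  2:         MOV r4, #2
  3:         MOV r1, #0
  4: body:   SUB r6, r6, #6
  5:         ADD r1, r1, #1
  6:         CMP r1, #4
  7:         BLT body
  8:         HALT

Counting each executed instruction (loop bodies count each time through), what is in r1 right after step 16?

after MOV r6, #4: r6=4
after MOV r4, #2: r4=2
after MOV r1, #0: r1=0
after SUB r6, r6, #6: r6=4-6=-2
after ADD r1, r1, #1: r1=0+1=1
CMP r1, #4  (cmp 1,4)
BLT body: taken
after SUB r6, r6, #6: r6=(-2)-6=-8
after ADD r1, r1, #1: r1=1+1=2
CMP r1, #4  (cmp 2,4)
BLT body: taken
after SUB r6, r6, #6: r6=(-8)-6=-14
after ADD r1, r1, #1: r1=2+1=3
CMP r1, #4  (cmp 3,4)
BLT body: taken
after SUB r6, r6, #6: r6=(-14)-6=-20
After step 16: r1 = 3.

3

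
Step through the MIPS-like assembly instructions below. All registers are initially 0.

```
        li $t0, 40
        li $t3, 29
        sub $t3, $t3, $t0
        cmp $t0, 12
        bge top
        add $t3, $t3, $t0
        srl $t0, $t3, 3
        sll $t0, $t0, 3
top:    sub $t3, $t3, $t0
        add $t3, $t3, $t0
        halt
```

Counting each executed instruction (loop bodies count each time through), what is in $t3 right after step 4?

-11

after li $t0, 40: $t0=40
after li $t3, 29: $t3=29
after sub $t3, $t3, $t0: $t3=29-40=-11
cmp $t0, 12  (cmp 40,12)
After step 4: $t3 = -11.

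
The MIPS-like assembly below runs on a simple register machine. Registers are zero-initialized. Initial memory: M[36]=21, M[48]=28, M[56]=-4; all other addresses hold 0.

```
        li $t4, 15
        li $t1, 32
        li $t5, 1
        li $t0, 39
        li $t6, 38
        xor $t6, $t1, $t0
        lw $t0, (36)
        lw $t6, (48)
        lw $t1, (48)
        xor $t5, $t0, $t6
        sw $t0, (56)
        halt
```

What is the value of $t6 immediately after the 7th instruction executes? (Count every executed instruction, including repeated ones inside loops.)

li $t4, 15 → $t4=15
li $t1, 32 → $t1=32
li $t5, 1 → $t5=1
li $t0, 39 → $t0=39
li $t6, 38 → $t6=38
xor $t6, $t1, $t0 → $t6=32^39=7
lw $t0, (36) → $t0=M[36]=21
After step 7: $t6 = 7.

7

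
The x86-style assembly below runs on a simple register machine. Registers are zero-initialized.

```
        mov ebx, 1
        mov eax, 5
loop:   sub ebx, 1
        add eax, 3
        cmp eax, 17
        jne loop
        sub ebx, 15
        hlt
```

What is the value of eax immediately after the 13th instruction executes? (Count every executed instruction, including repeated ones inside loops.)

ebx=1
eax=5
ebx=1-1=0
eax=5+3=8
cmp eax, 17  (cmp 8,17)
jne loop: taken
ebx=0-1=-1
eax=8+3=11
cmp eax, 17  (cmp 11,17)
jne loop: taken
ebx=(-1)-1=-2
eax=11+3=14
cmp eax, 17  (cmp 14,17)
After step 13: eax = 14.

14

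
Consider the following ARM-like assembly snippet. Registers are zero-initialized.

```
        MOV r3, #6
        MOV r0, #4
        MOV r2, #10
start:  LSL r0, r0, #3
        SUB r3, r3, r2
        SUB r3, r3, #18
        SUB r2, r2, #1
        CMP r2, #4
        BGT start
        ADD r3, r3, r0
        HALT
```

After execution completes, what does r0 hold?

1048576

r3=6
r0=4
r2=10
r0=4<<3=32
r3=6-10=-4
r3=(-4)-18=-22
r2=10-1=9
CMP r2, #4  (cmp 9,4)
BGT start: taken
r0=32<<3=256
r3=(-22)-9=-31
r3=(-31)-18=-49
r2=9-1=8
CMP r2, #4  (cmp 8,4)
BGT start: taken
r0=256<<3=2048
r3=(-49)-8=-57
r3=(-57)-18=-75
r2=8-1=7
CMP r2, #4  (cmp 7,4)
BGT start: taken
r0=2048<<3=16384
r3=(-75)-7=-82
r3=(-82)-18=-100
r2=7-1=6
CMP r2, #4  (cmp 6,4)
BGT start: taken
r0=16384<<3=131072
r3=(-100)-6=-106
r3=(-106)-18=-124
r2=6-1=5
CMP r2, #4  (cmp 5,4)
BGT start: taken
r0=131072<<3=1048576
r3=(-124)-5=-129
r3=(-129)-18=-147
r2=5-1=4
CMP r2, #4  (cmp 4,4)
BGT start: not taken
r3=(-147)+1048576=1048429
halt.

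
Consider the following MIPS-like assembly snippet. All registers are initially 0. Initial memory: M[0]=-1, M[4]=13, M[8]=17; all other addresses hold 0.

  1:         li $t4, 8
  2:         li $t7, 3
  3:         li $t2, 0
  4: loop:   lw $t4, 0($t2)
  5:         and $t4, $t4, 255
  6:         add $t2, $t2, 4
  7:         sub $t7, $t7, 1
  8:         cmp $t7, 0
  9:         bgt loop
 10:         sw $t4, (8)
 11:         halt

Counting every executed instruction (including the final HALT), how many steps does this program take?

after li $t4, 8: $t4=8
after li $t7, 3: $t7=3
after li $t2, 0: $t2=0
after lw $t4, 0($t2): $t4=M[0]=-1
after and $t4, $t4, 255: $t4=(-1)&255=255
after add $t2, $t2, 4: $t2=0+4=4
after sub $t7, $t7, 1: $t7=3-1=2
cmp $t7, 0  (cmp 2,0)
bgt loop: taken
after lw $t4, 0($t2): $t4=M[4]=13
after and $t4, $t4, 255: $t4=13&255=13
after add $t2, $t2, 4: $t2=4+4=8
after sub $t7, $t7, 1: $t7=2-1=1
cmp $t7, 0  (cmp 1,0)
bgt loop: taken
after lw $t4, 0($t2): $t4=M[8]=17
after and $t4, $t4, 255: $t4=17&255=17
after add $t2, $t2, 4: $t2=8+4=12
after sub $t7, $t7, 1: $t7=1-1=0
cmp $t7, 0  (cmp 0,0)
bgt loop: not taken
sw $t4, (8) → M[8]=17
halt.
Total executed instructions: 23.

23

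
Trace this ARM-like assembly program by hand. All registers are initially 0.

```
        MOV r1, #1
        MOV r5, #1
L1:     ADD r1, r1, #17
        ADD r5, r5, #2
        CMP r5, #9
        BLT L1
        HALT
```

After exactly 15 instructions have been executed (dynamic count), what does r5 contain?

after MOV r1, #1: r1=1
after MOV r5, #1: r5=1
after ADD r1, r1, #17: r1=1+17=18
after ADD r5, r5, #2: r5=1+2=3
CMP r5, #9  (cmp 3,9)
BLT L1: taken
after ADD r1, r1, #17: r1=18+17=35
after ADD r5, r5, #2: r5=3+2=5
CMP r5, #9  (cmp 5,9)
BLT L1: taken
after ADD r1, r1, #17: r1=35+17=52
after ADD r5, r5, #2: r5=5+2=7
CMP r5, #9  (cmp 7,9)
BLT L1: taken
after ADD r1, r1, #17: r1=52+17=69
After step 15: r5 = 7.

7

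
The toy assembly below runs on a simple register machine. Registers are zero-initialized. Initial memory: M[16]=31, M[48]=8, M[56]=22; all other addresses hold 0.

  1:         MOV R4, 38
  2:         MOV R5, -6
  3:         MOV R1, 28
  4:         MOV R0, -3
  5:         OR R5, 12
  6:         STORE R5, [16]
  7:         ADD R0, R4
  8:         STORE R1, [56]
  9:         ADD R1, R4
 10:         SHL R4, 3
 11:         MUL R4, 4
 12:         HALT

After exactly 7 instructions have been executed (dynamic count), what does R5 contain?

MOV R4, 38 → R4=38
MOV R5, -6 → R5=-6
MOV R1, 28 → R1=28
MOV R0, -3 → R0=-3
OR R5, 12 → R5=(-6)|12=-2
STORE R5, [16] → M[16]=-2
ADD R0, R4 → R0=(-3)+38=35
After step 7: R5 = -2.

-2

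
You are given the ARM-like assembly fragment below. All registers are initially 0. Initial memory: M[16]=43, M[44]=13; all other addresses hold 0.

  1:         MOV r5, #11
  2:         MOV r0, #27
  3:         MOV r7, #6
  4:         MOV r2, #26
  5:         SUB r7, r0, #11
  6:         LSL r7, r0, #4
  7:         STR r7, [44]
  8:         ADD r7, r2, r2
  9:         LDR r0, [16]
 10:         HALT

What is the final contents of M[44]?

MOV r5, #11 → r5=11
MOV r0, #27 → r0=27
MOV r7, #6 → r7=6
MOV r2, #26 → r2=26
SUB r7, r0, #11 → r7=27-11=16
LSL r7, r0, #4 → r7=27<<4=432
STR r7, [44] → M[44]=432
ADD r7, r2, r2 → r7=26+26=52
LDR r0, [16] → r0=M[16]=43
halt.

432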